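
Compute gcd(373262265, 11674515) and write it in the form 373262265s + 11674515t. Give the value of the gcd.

Apply Euclid's algorithm to 373262265 and 11674515:
373262265 = 31×11674515 + 11352300
11674515 = 1×11352300 + 322215
11352300 = 35×322215 + 74775
322215 = 4×74775 + 23115
74775 = 3×23115 + 5430
23115 = 4×5430 + 1395
5430 = 3×1395 + 1245
1395 = 1×1245 + 150
1245 = 8×150 + 45
150 = 3×45 + 15
45 = 3×15 + 0
gcd(373262265, 11674515) = 15.
Back-substituting:
15 = 150 − 3·45
15 = −3·1245 + 25·150
15 = 25·1395 − 28·1245
15 = −28·5430 + 109·1395
15 = 109·23115 − 464·5430
15 = −464·74775 + 1501·23115
15 = 1501·322215 − 6468·74775
15 = −6468·11352300 + 227881·322215
15 = 227881·11674515 − 234349·11352300
15 = −234349·373262265 + 7492700·11674515
So 15 = (-234349)·373262265 + (7492700)·11674515.

15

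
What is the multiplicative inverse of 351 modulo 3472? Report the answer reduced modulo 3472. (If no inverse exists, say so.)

Extended Euclidean algorithm:
3472 = 9·351 + 313
351 = 1·313 + 38
313 = 8·38 + 9
38 = 4·9 + 2
9 = 4·2 + 1
2 = 2·1 + 0
The gcd is 1. Working backward:
1 = 9 − 4·2
1 = −4·38 + 17·9
1 = 17·313 − 140·38
1 = −140·351 + 157·313
1 = 157·3472 − 1553·351
Hence 351⁻¹ ≡ -1553 ≡ 1919 (mod 3472).

1919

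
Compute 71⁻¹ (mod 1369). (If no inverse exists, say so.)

Run Euclid on (1369, 71):
1369 = 19*71 + 20
71 = 3*20 + 11
20 = 1*11 + 9
11 = 1*9 + 2
9 = 4*2 + 1
2 = 2*1 + 0
Since gcd(71, 1369) = 1, back-substitute to write 1 as a combination:
1 = 9 − 4·2
1 = −4·11 + 5·9
1 = 5·20 − 9·11
1 = −9·71 + 32·20
1 = 32·1369 − 617·71
Thus 71·(-617) ≡ 1 (mod 1369); reducing, -617 mod 1369 = 752.

752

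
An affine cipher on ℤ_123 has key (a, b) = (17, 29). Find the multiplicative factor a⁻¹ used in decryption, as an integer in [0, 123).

29

Run Euclid on (123, 17):
123 = 7×17 + 4
17 = 4×4 + 1
4 = 4×1 + 0
The gcd is 1. Working backward:
1 = 17 − 4·4
1 = −4·123 + 29·17
So 17·29 ≡ 1 (mod 123).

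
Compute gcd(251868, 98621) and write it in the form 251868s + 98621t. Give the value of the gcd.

1

Apply Euclid's algorithm to 251868 and 98621:
251868 = 2×98621 + 54626
98621 = 1×54626 + 43995
54626 = 1×43995 + 10631
43995 = 4×10631 + 1471
10631 = 7×1471 + 334
1471 = 4×334 + 135
334 = 2×135 + 64
135 = 2×64 + 7
64 = 9×7 + 1
7 = 7×1 + 0
gcd(251868, 98621) = 1.
Working backward:
1 = 64 − 9·7
1 = −9·135 + 19·64
1 = 19·334 − 47·135
1 = −47·1471 + 207·334
1 = 207·10631 − 1496·1471
1 = −1496·43995 + 6191·10631
1 = 6191·54626 − 7687·43995
1 = −7687·98621 + 13878·54626
1 = 13878·251868 − 35443·98621
So 1 = (13878)·251868 + (-35443)·98621.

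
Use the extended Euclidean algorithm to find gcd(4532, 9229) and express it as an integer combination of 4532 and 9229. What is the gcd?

Apply Euclid's algorithm to 9229 and 4532:
9229 = 2*4532 + 165
4532 = 27*165 + 77
165 = 2*77 + 11
77 = 7*11 + 0
gcd(4532, 9229) = 11.
Back-substituting:
11 = 165 − 2·77
11 = −2·4532 + 55·165
11 = 55·9229 − 112·4532
So 11 = (55)·9229 + (-112)·4532.

11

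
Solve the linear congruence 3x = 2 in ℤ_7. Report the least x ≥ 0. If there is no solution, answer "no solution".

3

First find gcd(3, 7):
7 = 2*3 + 1
3 = 3*1 + 0
gcd = 1, so a unique solution mod 7 exists.
Back-substitute for the Bézout coefficients:
1 = 7 − 2·3
So 3·(-2) ≡ 1 (mod 7), giving 3⁻¹ ≡ 5.
x ≡ 3⁻¹·2 ≡ 5·2 ≡ 3 (mod 7).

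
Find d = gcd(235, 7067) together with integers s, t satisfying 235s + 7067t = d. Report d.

Repeated division:
7067 = 30×235 + 17
235 = 13×17 + 14
17 = 1×14 + 3
14 = 4×3 + 2
3 = 1×2 + 1
2 = 2×1 + 0
gcd(235, 7067) = 1.
Back-substituting:
1 = 3 − 2
1 = −14 + 5·3
1 = 5·17 − 6·14
1 = −6·235 + 83·17
1 = 83·7067 − 2496·235
So 1 = (83)·7067 + (-2496)·235.

1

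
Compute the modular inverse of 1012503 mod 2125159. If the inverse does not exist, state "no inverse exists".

gcd(2125159, 1012503) by repeated division:
2125159 = 2·1012503 + 100153
1012503 = 10·100153 + 10973
100153 = 9·10973 + 1396
10973 = 7·1396 + 1201
1396 = 1·1201 + 195
1201 = 6·195 + 31
195 = 6·31 + 9
31 = 3·9 + 4
9 = 2·4 + 1
4 = 4·1 + 0
gcd = 1, so the inverse exists. Back-substitute:
1 = 9 − 2·4
1 = −2·31 + 7·9
1 = 7·195 − 44·31
1 = −44·1201 + 271·195
1 = 271·1396 − 315·1201
1 = −315·10973 + 2476·1396
1 = 2476·100153 − 22599·10973
1 = −22599·1012503 + 228466·100153
1 = 228466·2125159 − 479531·1012503
Hence 1012503⁻¹ ≡ -479531 ≡ 1645628 (mod 2125159).

1645628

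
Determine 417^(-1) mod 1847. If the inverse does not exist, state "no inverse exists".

908

Extended Euclidean algorithm:
1847 = 4*417 + 179
417 = 2*179 + 59
179 = 3*59 + 2
59 = 29*2 + 1
2 = 2*1 + 0
The gcd is 1. Working backward:
1 = 59 − 29·2
1 = −29·179 + 88·59
1 = 88·417 − 205·179
1 = −205·1847 + 908·417
So 417·908 ≡ 1 (mod 1847).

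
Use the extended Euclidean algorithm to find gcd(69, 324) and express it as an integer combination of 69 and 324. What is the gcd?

Apply Euclid's algorithm to 324 and 69:
324 = 4*69 + 48
69 = 1*48 + 21
48 = 2*21 + 6
21 = 3*6 + 3
6 = 2*3 + 0
gcd(69, 324) = 3.
Back-substituting:
3 = 21 − 3·6
3 = −3·48 + 7·21
3 = 7·69 − 10·48
3 = −10·324 + 47·69
So 3 = (-10)·324 + (47)·69.

3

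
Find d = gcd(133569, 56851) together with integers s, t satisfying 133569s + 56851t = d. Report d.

Repeated division:
133569 = 2×56851 + 19867
56851 = 2×19867 + 17117
19867 = 1×17117 + 2750
17117 = 6×2750 + 617
2750 = 4×617 + 282
617 = 2×282 + 53
282 = 5×53 + 17
53 = 3×17 + 2
17 = 8×2 + 1
2 = 2×1 + 0
gcd(133569, 56851) = 1.
Back-substituting:
1 = 17 − 8·2
1 = −8·53 + 25·17
1 = 25·282 − 133·53
1 = −133·617 + 291·282
1 = 291·2750 − 1297·617
1 = −1297·17117 + 8073·2750
1 = 8073·19867 − 9370·17117
1 = −9370·56851 + 26813·19867
1 = 26813·133569 − 62996·56851
So 1 = (26813)·133569 + (-62996)·56851.

1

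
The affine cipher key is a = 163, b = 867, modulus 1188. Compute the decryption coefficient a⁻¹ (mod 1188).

Extended Euclidean algorithm:
1188 = 7·163 + 47
163 = 3·47 + 22
47 = 2·22 + 3
22 = 7·3 + 1
3 = 3·1 + 0
The gcd is 1. Working backward:
1 = 22 − 7·3
1 = −7·47 + 15·22
1 = 15·163 − 52·47
1 = −52·1188 + 379·163
So 163·379 ≡ 1 (mod 1188).

379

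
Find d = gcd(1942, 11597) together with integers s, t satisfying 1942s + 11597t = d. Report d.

1

Euclidean algorithm:
11597 = 5×1942 + 1887
1942 = 1×1887 + 55
1887 = 34×55 + 17
55 = 3×17 + 4
17 = 4×4 + 1
4 = 4×1 + 0
gcd(1942, 11597) = 1.
Back-substituting:
1 = 17 − 4·4
1 = −4·55 + 13·17
1 = 13·1887 − 446·55
1 = −446·1942 + 459·1887
1 = 459·11597 − 2741·1942
So 1 = (459)·11597 + (-2741)·1942.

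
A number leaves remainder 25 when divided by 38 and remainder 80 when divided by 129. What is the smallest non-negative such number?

1241

Write x = 25 + 38·k. Then 38·k ≡ 80 − 25 ≡ 55 (mod 129).
Need 38⁻¹ mod 129. Extended Euclid on (129, 38):
129 = 3*38 + 15
38 = 2*15 + 8
15 = 1*8 + 7
8 = 1*7 + 1
7 = 7*1 + 0
Back-substitute:
1 = 8 − 7
1 = −15 + 2·8
1 = 2·38 − 5·15
1 = −5·129 + 17·38
38⁻¹ ≡ 17 (mod 129), so k ≡ 17·55 ≡ 32 (mod 129).
x = 25 + 38·32 = 1241.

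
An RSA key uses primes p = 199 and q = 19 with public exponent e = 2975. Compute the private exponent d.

φ(n) = (p−1)(q−1) = 198·18 = 3564.
Need d with 2975·d ≡ 1 (mod 3564). Apply the extended Euclidean algorithm:
3564 = 1·2975 + 589
2975 = 5·589 + 30
589 = 19·30 + 19
30 = 1·19 + 11
19 = 1·11 + 8
11 = 1·8 + 3
8 = 2·3 + 2
3 = 1·2 + 1
2 = 2·1 + 0
Back-substitute:
1 = 3 − 2
1 = −8 + 3·3
1 = 3·11 − 4·8
1 = −4·19 + 7·11
1 = 7·30 − 11·19
1 = −11·589 + 216·30
1 = 216·2975 − 1091·589
1 = −1091·3564 + 1307·2975
So 2975·1307 ≡ 1 (mod 3564), hence d = 1307.

1307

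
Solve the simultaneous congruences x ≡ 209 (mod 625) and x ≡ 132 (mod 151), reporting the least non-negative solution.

60834

Write x = 209 + 625·k. Then 625·k ≡ 132 − 209 ≡ 74 (mod 151).
Need 625⁻¹ mod 151. Extended Euclid on (151, 21):
151 = 7*21 + 4
21 = 5*4 + 1
4 = 4*1 + 0
Back-substitute:
1 = 21 − 5·4
1 = −5·151 + 36·21
625⁻¹ ≡ 36 (mod 151), so k ≡ 36·74 ≡ 97 (mod 151).
x = 209 + 625·97 = 60834.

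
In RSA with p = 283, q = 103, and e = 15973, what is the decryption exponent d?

φ(n) = (p−1)(q−1) = 282·102 = 28764.
Need d with 15973·d ≡ 1 (mod 28764). Apply the extended Euclidean algorithm:
28764 = 1*15973 + 12791
15973 = 1*12791 + 3182
12791 = 4*3182 + 63
3182 = 50*63 + 32
63 = 1*32 + 31
32 = 1*31 + 1
31 = 31*1 + 0
Back-substitute:
1 = 32 − 31
1 = −63 + 2·32
1 = 2·3182 − 101·63
1 = −101·12791 + 406·3182
1 = 406·15973 − 507·12791
1 = −507·28764 + 913·15973
So 15973·913 ≡ 1 (mod 28764), hence d = 913.

913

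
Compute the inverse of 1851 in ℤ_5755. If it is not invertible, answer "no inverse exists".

gcd(5755, 1851) by repeated division:
5755 = 3×1851 + 202
1851 = 9×202 + 33
202 = 6×33 + 4
33 = 8×4 + 1
4 = 4×1 + 0
Since gcd(1851, 5755) = 1, back-substitute to write 1 as a combination:
1 = 33 − 8·4
1 = −8·202 + 49·33
1 = 49·1851 − 449·202
1 = −449·5755 + 1396·1851
So 1851·1396 ≡ 1 (mod 5755).

1396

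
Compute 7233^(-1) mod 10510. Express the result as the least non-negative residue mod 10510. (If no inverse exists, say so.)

Run Euclid on (10510, 7233):
10510 = 1*7233 + 3277
7233 = 2*3277 + 679
3277 = 4*679 + 561
679 = 1*561 + 118
561 = 4*118 + 89
118 = 1*89 + 29
89 = 3*29 + 2
29 = 14*2 + 1
2 = 2*1 + 0
gcd = 1, so the inverse exists. Back-substitute:
1 = 29 − 14·2
1 = −14·89 + 43·29
1 = 43·118 − 57·89
1 = −57·561 + 271·118
1 = 271·679 − 328·561
1 = −328·3277 + 1583·679
1 = 1583·7233 − 3494·3277
1 = −3494·10510 + 5077·7233
So 7233·5077 ≡ 1 (mod 10510).

5077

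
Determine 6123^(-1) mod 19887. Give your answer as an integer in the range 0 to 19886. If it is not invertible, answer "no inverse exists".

Compute gcd(6123, 19887):
19887 = 3·6123 + 1518
6123 = 4·1518 + 51
1518 = 29·51 + 39
51 = 1·39 + 12
39 = 3·12 + 3
12 = 4·3 + 0
The gcd is 3, not 1, hence no inverse exists.

no inverse exists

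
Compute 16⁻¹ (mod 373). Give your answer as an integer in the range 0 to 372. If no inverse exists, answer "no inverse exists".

Run Euclid on (373, 16):
373 = 23*16 + 5
16 = 3*5 + 1
5 = 5*1 + 0
The gcd is 1. Working backward:
1 = 16 − 3·5
1 = −3·373 + 70·16
So 16·70 ≡ 1 (mod 373).

70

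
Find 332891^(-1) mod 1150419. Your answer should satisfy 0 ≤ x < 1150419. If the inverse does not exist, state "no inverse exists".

Apply the Euclidean algorithm to 1150419 and 332891:
1150419 = 3·332891 + 151746
332891 = 2·151746 + 29399
151746 = 5·29399 + 4751
29399 = 6·4751 + 893
4751 = 5·893 + 286
893 = 3·286 + 35
286 = 8·35 + 6
35 = 5·6 + 5
6 = 1·5 + 1
5 = 5·1 + 0
The gcd is 1. Working backward:
1 = 6 − 5
1 = −35 + 6·6
1 = 6·286 − 49·35
1 = −49·893 + 153·286
1 = 153·4751 − 814·893
1 = −814·29399 + 5037·4751
1 = 5037·151746 − 25999·29399
1 = −25999·332891 + 57035·151746
1 = 57035·1150419 − 197104·332891
Thus 332891·(-197104) ≡ 1 (mod 1150419); reducing, -197104 mod 1150419 = 953315.

953315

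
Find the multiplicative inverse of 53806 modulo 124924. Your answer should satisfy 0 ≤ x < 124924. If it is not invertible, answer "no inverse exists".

no inverse exists

Compute gcd(53806, 124924):
124924 = 2*53806 + 17312
53806 = 3*17312 + 1870
17312 = 9*1870 + 482
1870 = 3*482 + 424
482 = 1*424 + 58
424 = 7*58 + 18
58 = 3*18 + 4
18 = 4*4 + 2
4 = 2*2 + 0
gcd(53806, 124924) = 2 ≠ 1, so 53806 has no multiplicative inverse modulo 124924.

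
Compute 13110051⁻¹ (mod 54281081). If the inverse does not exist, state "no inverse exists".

8780264

Run Euclid on (54281081, 13110051):
54281081 = 4*13110051 + 1840877
13110051 = 7*1840877 + 223912
1840877 = 8*223912 + 49581
223912 = 4*49581 + 25588
49581 = 1*25588 + 23993
25588 = 1*23993 + 1595
23993 = 15*1595 + 68
1595 = 23*68 + 31
68 = 2*31 + 6
31 = 5*6 + 1
6 = 6*1 + 0
Since gcd(13110051, 54281081) = 1, back-substitute to write 1 as a combination:
1 = 31 − 5·6
1 = −5·68 + 11·31
1 = 11·1595 − 258·68
1 = −258·23993 + 3881·1595
1 = 3881·25588 − 4139·23993
1 = −4139·49581 + 8020·25588
1 = 8020·223912 − 36219·49581
1 = −36219·1840877 + 297772·223912
1 = 297772·13110051 − 2120623·1840877
1 = −2120623·54281081 + 8780264·13110051
So 13110051·8780264 ≡ 1 (mod 54281081).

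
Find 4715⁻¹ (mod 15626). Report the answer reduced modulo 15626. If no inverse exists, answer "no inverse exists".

15109

gcd(15626, 4715) by repeated division:
15626 = 3*4715 + 1481
4715 = 3*1481 + 272
1481 = 5*272 + 121
272 = 2*121 + 30
121 = 4*30 + 1
30 = 30*1 + 0
gcd = 1, so the inverse exists. Back-substitute:
1 = 121 − 4·30
1 = −4·272 + 9·121
1 = 9·1481 − 49·272
1 = −49·4715 + 156·1481
1 = 156·15626 − 517·4715
Hence 4715⁻¹ ≡ -517 ≡ 15109 (mod 15626).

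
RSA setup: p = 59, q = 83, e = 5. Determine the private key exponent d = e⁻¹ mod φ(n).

3805

φ(n) = (p−1)(q−1) = 58·82 = 4756.
Need d with 5·d ≡ 1 (mod 4756). Apply the extended Euclidean algorithm:
4756 = 951×5 + 1
5 = 5×1 + 0
Back-substitute:
1 = 4756 − 951·5
So 5·(-951) ≡ 1 (mod 4756), hence d ≡ -951 ≡ 3805 (mod 4756).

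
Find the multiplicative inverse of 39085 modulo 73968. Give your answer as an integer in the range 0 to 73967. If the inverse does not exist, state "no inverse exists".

Apply the Euclidean algorithm to 73968 and 39085:
73968 = 1·39085 + 34883
39085 = 1·34883 + 4202
34883 = 8·4202 + 1267
4202 = 3·1267 + 401
1267 = 3·401 + 64
401 = 6·64 + 17
64 = 3·17 + 13
17 = 1·13 + 4
13 = 3·4 + 1
4 = 4·1 + 0
The gcd is 1. Working backward:
1 = 13 − 3·4
1 = −3·17 + 4·13
1 = 4·64 − 15·17
1 = −15·401 + 94·64
1 = 94·1267 − 297·401
1 = −297·4202 + 985·1267
1 = 985·34883 − 8177·4202
1 = −8177·39085 + 9162·34883
1 = 9162·73968 − 17339·39085
Hence 39085⁻¹ ≡ -17339 ≡ 56629 (mod 73968).

56629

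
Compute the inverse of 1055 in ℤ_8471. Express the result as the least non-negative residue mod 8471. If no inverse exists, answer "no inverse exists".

273

Extended Euclidean algorithm:
8471 = 8×1055 + 31
1055 = 34×31 + 1
31 = 31×1 + 0
gcd = 1, so the inverse exists. Back-substitute:
1 = 1055 − 34·31
1 = −34·8471 + 273·1055
So 1055·273 ≡ 1 (mod 8471).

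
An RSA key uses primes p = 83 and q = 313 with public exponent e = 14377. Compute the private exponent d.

3769

φ(n) = (p−1)(q−1) = 82·312 = 25584.
Need d with 14377·d ≡ 1 (mod 25584). Apply the extended Euclidean algorithm:
25584 = 1·14377 + 11207
14377 = 1·11207 + 3170
11207 = 3·3170 + 1697
3170 = 1·1697 + 1473
1697 = 1·1473 + 224
1473 = 6·224 + 129
224 = 1·129 + 95
129 = 1·95 + 34
95 = 2·34 + 27
34 = 1·27 + 7
27 = 3·7 + 6
7 = 1·6 + 1
6 = 6·1 + 0
Back-substitute:
1 = 7 − 6
1 = −27 + 4·7
1 = 4·34 − 5·27
1 = −5·95 + 14·34
1 = 14·129 − 19·95
1 = −19·224 + 33·129
1 = 33·1473 − 217·224
1 = −217·1697 + 250·1473
1 = 250·3170 − 467·1697
1 = −467·11207 + 1651·3170
1 = 1651·14377 − 2118·11207
1 = −2118·25584 + 3769·14377
So 14377·3769 ≡ 1 (mod 25584), hence d = 3769.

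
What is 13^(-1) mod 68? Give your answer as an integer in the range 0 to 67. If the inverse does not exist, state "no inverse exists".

21

Extended Euclidean algorithm:
68 = 5×13 + 3
13 = 4×3 + 1
3 = 3×1 + 0
The gcd is 1. Working backward:
1 = 13 − 4·3
1 = −4·68 + 21·13
So 13·21 ≡ 1 (mod 68).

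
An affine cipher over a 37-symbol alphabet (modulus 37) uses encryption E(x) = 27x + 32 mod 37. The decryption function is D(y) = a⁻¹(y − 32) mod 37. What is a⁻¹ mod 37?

Extended Euclidean algorithm:
37 = 1·27 + 10
27 = 2·10 + 7
10 = 1·7 + 3
7 = 2·3 + 1
3 = 3·1 + 0
gcd = 1, so the inverse exists. Back-substitute:
1 = 7 − 2·3
1 = −2·10 + 3·7
1 = 3·27 − 8·10
1 = −8·37 + 11·27
So 27·11 ≡ 1 (mod 37).

11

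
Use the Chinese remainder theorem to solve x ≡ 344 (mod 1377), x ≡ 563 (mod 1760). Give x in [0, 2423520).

37523

Write x = 344 + 1377·k. Then 1377·k ≡ 563 − 344 ≡ 219 (mod 1760).
Need 1377⁻¹ mod 1760. Extended Euclid on (1760, 1377):
1760 = 1·1377 + 383
1377 = 3·383 + 228
383 = 1·228 + 155
228 = 1·155 + 73
155 = 2·73 + 9
73 = 8·9 + 1
9 = 9·1 + 0
Back-substitute:
1 = 73 − 8·9
1 = −8·155 + 17·73
1 = 17·228 − 25·155
1 = −25·383 + 42·228
1 = 42·1377 − 151·383
1 = −151·1760 + 193·1377
1377⁻¹ ≡ 193 (mod 1760), so k ≡ 193·219 ≡ 27 (mod 1760).
x = 344 + 1377·27 = 37523.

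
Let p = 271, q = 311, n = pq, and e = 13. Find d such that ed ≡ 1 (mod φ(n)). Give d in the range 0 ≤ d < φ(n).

φ(n) = (p−1)(q−1) = 270·310 = 83700.
Need d with 13·d ≡ 1 (mod 83700). Apply the extended Euclidean algorithm:
83700 = 6438*13 + 6
13 = 2*6 + 1
6 = 6*1 + 0
Back-substitute:
1 = 13 − 2·6
1 = −2·83700 + 12877·13
So 13·12877 ≡ 1 (mod 83700), hence d = 12877.

12877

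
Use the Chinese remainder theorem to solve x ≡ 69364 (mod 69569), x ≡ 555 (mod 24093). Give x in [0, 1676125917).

Write x = 69364 + 69569·k. Then 69569·k ≡ 555 − 69364 ≡ 3470 (mod 24093).
Need 69569⁻¹ mod 24093. Extended Euclid on (24093, 21383):
24093 = 1·21383 + 2710
21383 = 7·2710 + 2413
2710 = 1·2413 + 297
2413 = 8·297 + 37
297 = 8·37 + 1
37 = 37·1 + 0
Back-substitute:
1 = 297 − 8·37
1 = −8·2413 + 65·297
1 = 65·2710 − 73·2413
1 = −73·21383 + 576·2710
1 = 576·24093 − 649·21383
69569⁻¹ ≡ 23444 (mod 24093), so k ≡ 23444·3470 ≡ 12712 (mod 24093).
x = 69364 + 69569·12712 = 884430492.

884430492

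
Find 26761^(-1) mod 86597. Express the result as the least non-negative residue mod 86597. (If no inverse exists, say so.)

Euclidean algorithm on 86597, 26761:
86597 = 3*26761 + 6314
26761 = 4*6314 + 1505
6314 = 4*1505 + 294
1505 = 5*294 + 35
294 = 8*35 + 14
35 = 2*14 + 7
14 = 2*7 + 0
gcd(26761, 86597) = 7 ≠ 1, so 26761 has no multiplicative inverse modulo 86597.

no inverse exists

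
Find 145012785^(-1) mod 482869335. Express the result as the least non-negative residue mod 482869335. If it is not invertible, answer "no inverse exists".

Compute gcd(145012785, 482869335):
482869335 = 3*145012785 + 47830980
145012785 = 3*47830980 + 1519845
47830980 = 31*1519845 + 715785
1519845 = 2*715785 + 88275
715785 = 8*88275 + 9585
88275 = 9*9585 + 2010
9585 = 4*2010 + 1545
2010 = 1*1545 + 465
1545 = 3*465 + 150
465 = 3*150 + 15
150 = 10*15 + 0
The gcd is 15, not 1, hence no inverse exists.

no inverse exists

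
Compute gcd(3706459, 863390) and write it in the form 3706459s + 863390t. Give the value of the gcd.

1

Repeated division:
3706459 = 4*863390 + 252899
863390 = 3*252899 + 104693
252899 = 2*104693 + 43513
104693 = 2*43513 + 17667
43513 = 2*17667 + 8179
17667 = 2*8179 + 1309
8179 = 6*1309 + 325
1309 = 4*325 + 9
325 = 36*9 + 1
9 = 9*1 + 0
gcd(3706459, 863390) = 1.
Express as a combination:
1 = 325 − 36·9
1 = −36·1309 + 145·325
1 = 145·8179 − 906·1309
1 = −906·17667 + 1957·8179
1 = 1957·43513 − 4820·17667
1 = −4820·104693 + 11597·43513
1 = 11597·252899 − 28014·104693
1 = −28014·863390 + 95639·252899
1 = 95639·3706459 − 410570·863390
So 1 = (95639)·3706459 + (-410570)·863390.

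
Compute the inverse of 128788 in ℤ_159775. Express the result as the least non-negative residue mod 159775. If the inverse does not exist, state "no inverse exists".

no inverse exists

Compute gcd(128788, 159775):
159775 = 1×128788 + 30987
128788 = 4×30987 + 4840
30987 = 6×4840 + 1947
4840 = 2×1947 + 946
1947 = 2×946 + 55
946 = 17×55 + 11
55 = 5×11 + 0
gcd(128788, 159775) = 11 ≠ 1, so 128788 has no multiplicative inverse modulo 159775.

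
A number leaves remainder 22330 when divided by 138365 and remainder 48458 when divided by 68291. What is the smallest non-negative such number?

Write x = 22330 + 138365·k. Then 138365·k ≡ 48458 − 22330 ≡ 26128 (mod 68291).
Need 138365⁻¹ mod 68291. Extended Euclid on (68291, 1783):
68291 = 38*1783 + 537
1783 = 3*537 + 172
537 = 3*172 + 21
172 = 8*21 + 4
21 = 5*4 + 1
4 = 4*1 + 0
Back-substitute:
1 = 21 − 5·4
1 = −5·172 + 41·21
1 = 41·537 − 128·172
1 = −128·1783 + 425·537
1 = 425·68291 − 16278·1783
138365⁻¹ ≡ 52013 (mod 68291), so k ≡ 52013·26128 ≡ 4764 (mod 68291).
x = 22330 + 138365·4764 = 659193190.

659193190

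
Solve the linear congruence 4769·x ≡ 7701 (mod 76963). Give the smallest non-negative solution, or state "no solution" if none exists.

First find gcd(4769, 76963):
76963 = 16·4769 + 659
4769 = 7·659 + 156
659 = 4·156 + 35
156 = 4·35 + 16
35 = 2·16 + 3
16 = 5·3 + 1
3 = 3·1 + 0
gcd = 1, so a unique solution mod 76963 exists.
Back-substitute for the Bézout coefficients:
1 = 16 − 5·3
1 = −5·35 + 11·16
1 = 11·156 − 49·35
1 = −49·659 + 207·156
1 = 207·4769 − 1498·659
1 = −1498·76963 + 24175·4769
So 4769·(24175) ≡ 1 (mod 76963), giving 4769⁻¹ ≡ 24175.
x ≡ 4769⁻¹·7701 ≡ 24175·7701 ≡ 75141 (mod 76963).

75141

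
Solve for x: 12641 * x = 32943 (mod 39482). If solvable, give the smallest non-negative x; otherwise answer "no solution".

11181

First find gcd(12641, 39482):
39482 = 3·12641 + 1559
12641 = 8·1559 + 169
1559 = 9·169 + 38
169 = 4·38 + 17
38 = 2·17 + 4
17 = 4·4 + 1
4 = 4·1 + 0
gcd = 1, so a unique solution mod 39482 exists.
Back-substitute for the Bézout coefficients:
1 = 17 − 4·4
1 = −4·38 + 9·17
1 = 9·169 − 40·38
1 = −40·1559 + 369·169
1 = 369·12641 − 2992·1559
1 = −2992·39482 + 9345·12641
So 12641·(9345) ≡ 1 (mod 39482), giving 12641⁻¹ ≡ 9345.
x ≡ 12641⁻¹·32943 ≡ 9345·32943 ≡ 11181 (mod 39482).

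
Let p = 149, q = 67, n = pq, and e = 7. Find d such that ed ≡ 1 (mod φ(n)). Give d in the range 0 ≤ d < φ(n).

2791

φ(n) = (p−1)(q−1) = 148·66 = 9768.
Need d with 7·d ≡ 1 (mod 9768). Apply the extended Euclidean algorithm:
9768 = 1395*7 + 3
7 = 2*3 + 1
3 = 3*1 + 0
Back-substitute:
1 = 7 − 2·3
1 = −2·9768 + 2791·7
So 7·2791 ≡ 1 (mod 9768), hence d = 2791.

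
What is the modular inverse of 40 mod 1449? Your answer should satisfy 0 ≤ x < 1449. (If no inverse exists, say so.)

gcd(1449, 40) by repeated division:
1449 = 36×40 + 9
40 = 4×9 + 4
9 = 2×4 + 1
4 = 4×1 + 0
Since gcd(40, 1449) = 1, back-substitute to write 1 as a combination:
1 = 9 − 2·4
1 = −2·40 + 9·9
1 = 9·1449 − 326·40
Thus 40·(-326) ≡ 1 (mod 1449); reducing, -326 mod 1449 = 1123.

1123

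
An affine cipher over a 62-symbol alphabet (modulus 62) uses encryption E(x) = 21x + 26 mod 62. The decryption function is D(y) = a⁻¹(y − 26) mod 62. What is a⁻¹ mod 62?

Extended Euclidean algorithm:
62 = 2*21 + 20
21 = 1*20 + 1
20 = 20*1 + 0
The gcd is 1. Working backward:
1 = 21 − 20
1 = −62 + 3·21
So 21·3 ≡ 1 (mod 62).

3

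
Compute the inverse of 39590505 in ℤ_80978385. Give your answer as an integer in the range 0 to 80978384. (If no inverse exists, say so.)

Euclidean algorithm on 80978385, 39590505:
80978385 = 2·39590505 + 1797375
39590505 = 22·1797375 + 48255
1797375 = 37·48255 + 11940
48255 = 4·11940 + 495
11940 = 24·495 + 60
495 = 8·60 + 15
60 = 4·15 + 0
Since gcd = 15 > 1, 39590505 is not a unit mod 80978385.

no inverse exists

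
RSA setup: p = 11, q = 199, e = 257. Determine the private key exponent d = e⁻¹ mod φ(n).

φ(n) = (p−1)(q−1) = 10·198 = 1980.
Need d with 257·d ≡ 1 (mod 1980). Apply the extended Euclidean algorithm:
1980 = 7×257 + 181
257 = 1×181 + 76
181 = 2×76 + 29
76 = 2×29 + 18
29 = 1×18 + 11
18 = 1×11 + 7
11 = 1×7 + 4
7 = 1×4 + 3
4 = 1×3 + 1
3 = 3×1 + 0
Back-substitute:
1 = 4 − 3
1 = −7 + 2·4
1 = 2·11 − 3·7
1 = −3·18 + 5·11
1 = 5·29 − 8·18
1 = −8·76 + 21·29
1 = 21·181 − 50·76
1 = −50·257 + 71·181
1 = 71·1980 − 547·257
So 257·(-547) ≡ 1 (mod 1980), hence d ≡ -547 ≡ 1433 (mod 1980).

1433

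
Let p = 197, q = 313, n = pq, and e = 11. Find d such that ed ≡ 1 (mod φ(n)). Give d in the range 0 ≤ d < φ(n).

38915

φ(n) = (p−1)(q−1) = 196·312 = 61152.
Need d with 11·d ≡ 1 (mod 61152). Apply the extended Euclidean algorithm:
61152 = 5559·11 + 3
11 = 3·3 + 2
3 = 1·2 + 1
2 = 2·1 + 0
Back-substitute:
1 = 3 − 2
1 = −11 + 4·3
1 = 4·61152 − 22237·11
So 11·(-22237) ≡ 1 (mod 61152), hence d ≡ -22237 ≡ 38915 (mod 61152).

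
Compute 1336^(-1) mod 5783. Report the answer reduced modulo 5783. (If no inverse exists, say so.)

2740

Apply the Euclidean algorithm to 5783 and 1336:
5783 = 4*1336 + 439
1336 = 3*439 + 19
439 = 23*19 + 2
19 = 9*2 + 1
2 = 2*1 + 0
The gcd is 1. Working backward:
1 = 19 − 9·2
1 = −9·439 + 208·19
1 = 208·1336 − 633·439
1 = −633·5783 + 2740·1336
So 1336·2740 ≡ 1 (mod 5783).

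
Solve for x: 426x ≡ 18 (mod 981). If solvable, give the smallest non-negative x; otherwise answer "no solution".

First find gcd(426, 981):
981 = 2·426 + 129
426 = 3·129 + 39
129 = 3·39 + 12
39 = 3·12 + 3
12 = 4·3 + 0
gcd = 3 and 3 | 18, so solutions exist. Divide through by 3: 142x ≡ 6 (mod 327).
Now find 142⁻¹ mod 327:
327 = 2·142 + 43
142 = 3·43 + 13
43 = 3·13 + 4
13 = 3·4 + 1
4 = 4·1 + 0
Back-substitute:
1 = 13 − 3·4
1 = −3·43 + 10·13
1 = 10·142 − 33·43
1 = −33·327 + 76·142
So 142⁻¹ ≡ 76 (mod 327).
Then x ≡ 76·6 ≡ 129 (mod 327); the smallest non-negative solution is x = 129.

129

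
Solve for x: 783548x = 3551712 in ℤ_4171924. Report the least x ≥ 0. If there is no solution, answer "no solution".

First find gcd(783548, 4171924):
4171924 = 5×783548 + 254184
783548 = 3×254184 + 20996
254184 = 12×20996 + 2232
20996 = 9×2232 + 908
2232 = 2×908 + 416
908 = 2×416 + 76
416 = 5×76 + 36
76 = 2×36 + 4
36 = 9×4 + 0
gcd = 4 and 4 | 3551712, so solutions exist. Divide through by 4: 195887x ≡ 887928 (mod 1042981).
Now find 195887⁻¹ mod 1042981:
1042981 = 5*195887 + 63546
195887 = 3*63546 + 5249
63546 = 12*5249 + 558
5249 = 9*558 + 227
558 = 2*227 + 104
227 = 2*104 + 19
104 = 5*19 + 9
19 = 2*9 + 1
9 = 9*1 + 0
Back-substitute:
1 = 19 − 2·9
1 = −2·104 + 11·19
1 = 11·227 − 24·104
1 = −24·558 + 59·227
1 = 59·5249 − 555·558
1 = −555·63546 + 6719·5249
1 = 6719·195887 − 20712·63546
1 = −20712·1042981 + 110279·195887
So 195887⁻¹ ≡ 110279 (mod 1042981).
Then x ≡ 110279·887928 ≡ 583708 (mod 1042981); the smallest non-negative solution is x = 583708.

583708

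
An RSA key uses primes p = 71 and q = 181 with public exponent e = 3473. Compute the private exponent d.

11537

φ(n) = (p−1)(q−1) = 70·180 = 12600.
Need d with 3473·d ≡ 1 (mod 12600). Apply the extended Euclidean algorithm:
12600 = 3·3473 + 2181
3473 = 1·2181 + 1292
2181 = 1·1292 + 889
1292 = 1·889 + 403
889 = 2·403 + 83
403 = 4·83 + 71
83 = 1·71 + 12
71 = 5·12 + 11
12 = 1·11 + 1
11 = 11·1 + 0
Back-substitute:
1 = 12 − 11
1 = −71 + 6·12
1 = 6·83 − 7·71
1 = −7·403 + 34·83
1 = 34·889 − 75·403
1 = −75·1292 + 109·889
1 = 109·2181 − 184·1292
1 = −184·3473 + 293·2181
1 = 293·12600 − 1063·3473
So 3473·(-1063) ≡ 1 (mod 12600), hence d ≡ -1063 ≡ 11537 (mod 12600).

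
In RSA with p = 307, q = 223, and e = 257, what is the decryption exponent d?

13745

φ(n) = (p−1)(q−1) = 306·222 = 67932.
Need d with 257·d ≡ 1 (mod 67932). Apply the extended Euclidean algorithm:
67932 = 264*257 + 84
257 = 3*84 + 5
84 = 16*5 + 4
5 = 1*4 + 1
4 = 4*1 + 0
Back-substitute:
1 = 5 − 4
1 = −84 + 17·5
1 = 17·257 − 52·84
1 = −52·67932 + 13745·257
So 257·13745 ≡ 1 (mod 67932), hence d = 13745.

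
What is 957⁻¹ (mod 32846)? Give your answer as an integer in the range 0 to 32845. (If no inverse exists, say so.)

Compute gcd(957, 32846):
32846 = 34×957 + 308
957 = 3×308 + 33
308 = 9×33 + 11
33 = 3×11 + 0
Since gcd = 11 > 1, 957 is not a unit mod 32846.

no inverse exists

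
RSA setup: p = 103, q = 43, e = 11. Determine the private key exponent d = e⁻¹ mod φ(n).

779

φ(n) = (p−1)(q−1) = 102·42 = 4284.
Need d with 11·d ≡ 1 (mod 4284). Apply the extended Euclidean algorithm:
4284 = 389·11 + 5
11 = 2·5 + 1
5 = 5·1 + 0
Back-substitute:
1 = 11 − 2·5
1 = −2·4284 + 779·11
So 11·779 ≡ 1 (mod 4284), hence d = 779.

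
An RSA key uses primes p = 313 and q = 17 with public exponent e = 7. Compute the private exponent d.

4279

φ(n) = (p−1)(q−1) = 312·16 = 4992.
Need d with 7·d ≡ 1 (mod 4992). Apply the extended Euclidean algorithm:
4992 = 713*7 + 1
7 = 7*1 + 0
Back-substitute:
1 = 4992 − 713·7
So 7·(-713) ≡ 1 (mod 4992), hence d ≡ -713 ≡ 4279 (mod 4992).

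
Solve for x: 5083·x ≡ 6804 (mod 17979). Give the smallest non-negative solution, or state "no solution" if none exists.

gcd(5083, 17979):
17979 = 3*5083 + 2730
5083 = 1*2730 + 2353
2730 = 1*2353 + 377
2353 = 6*377 + 91
377 = 4*91 + 13
91 = 7*13 + 0
gcd = 13, but 13 ∤ 6804, so the congruence has no solution.

no solution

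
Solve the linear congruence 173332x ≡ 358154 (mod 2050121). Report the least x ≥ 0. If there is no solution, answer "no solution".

First find gcd(173332, 2050121):
2050121 = 11×173332 + 143469
173332 = 1×143469 + 29863
143469 = 4×29863 + 24017
29863 = 1×24017 + 5846
24017 = 4×5846 + 633
5846 = 9×633 + 149
633 = 4×149 + 37
149 = 4×37 + 1
37 = 37×1 + 0
gcd = 1, so a unique solution mod 2050121 exists.
Back-substitute for the Bézout coefficients:
1 = 149 − 4·37
1 = −4·633 + 17·149
1 = 17·5846 − 157·633
1 = −157·24017 + 645·5846
1 = 645·29863 − 802·24017
1 = −802·143469 + 3853·29863
1 = 3853·173332 − 4655·143469
1 = −4655·2050121 + 55058·173332
So 173332·(55058) ≡ 1 (mod 2050121), giving 173332⁻¹ ≡ 55058.
x ≡ 173332⁻¹·358154 ≡ 55058·358154 ≡ 1179154 (mod 2050121).

1179154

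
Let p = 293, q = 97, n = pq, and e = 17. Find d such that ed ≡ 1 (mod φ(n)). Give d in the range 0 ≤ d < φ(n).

φ(n) = (p−1)(q−1) = 292·96 = 28032.
Need d with 17·d ≡ 1 (mod 28032). Apply the extended Euclidean algorithm:
28032 = 1648*17 + 16
17 = 1*16 + 1
16 = 16*1 + 0
Back-substitute:
1 = 17 − 16
1 = −28032 + 1649·17
So 17·1649 ≡ 1 (mod 28032), hence d = 1649.

1649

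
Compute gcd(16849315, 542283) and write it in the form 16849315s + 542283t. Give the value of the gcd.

7

Euclidean algorithm:
16849315 = 31·542283 + 38542
542283 = 14·38542 + 2695
38542 = 14·2695 + 812
2695 = 3·812 + 259
812 = 3·259 + 35
259 = 7·35 + 14
35 = 2·14 + 7
14 = 2·7 + 0
gcd(16849315, 542283) = 7.
Working backward:
7 = 35 − 2·14
7 = −2·259 + 15·35
7 = 15·812 − 47·259
7 = −47·2695 + 156·812
7 = 156·38542 − 2231·2695
7 = −2231·542283 + 31390·38542
7 = 31390·16849315 − 975321·542283
So 7 = (31390)·16849315 + (-975321)·542283.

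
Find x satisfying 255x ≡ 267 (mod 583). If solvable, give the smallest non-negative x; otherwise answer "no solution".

First find gcd(255, 583):
583 = 2×255 + 73
255 = 3×73 + 36
73 = 2×36 + 1
36 = 36×1 + 0
gcd = 1, so a unique solution mod 583 exists.
Back-substitute for the Bézout coefficients:
1 = 73 − 2·36
1 = −2·255 + 7·73
1 = 7·583 − 16·255
So 255·(-16) ≡ 1 (mod 583), giving 255⁻¹ ≡ 567.
x ≡ 255⁻¹·267 ≡ 567·267 ≡ 392 (mod 583).

392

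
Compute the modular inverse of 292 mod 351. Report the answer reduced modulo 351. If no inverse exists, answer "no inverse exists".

gcd(351, 292) by repeated division:
351 = 1×292 + 59
292 = 4×59 + 56
59 = 1×56 + 3
56 = 18×3 + 2
3 = 1×2 + 1
2 = 2×1 + 0
The gcd is 1. Working backward:
1 = 3 − 2
1 = −56 + 19·3
1 = 19·59 − 20·56
1 = −20·292 + 99·59
1 = 99·351 − 119·292
Thus 292·(-119) ≡ 1 (mod 351); reducing, -119 mod 351 = 232.

232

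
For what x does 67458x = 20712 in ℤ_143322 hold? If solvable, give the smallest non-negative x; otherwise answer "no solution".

10549

First find gcd(67458, 143322):
143322 = 2×67458 + 8406
67458 = 8×8406 + 210
8406 = 40×210 + 6
210 = 35×6 + 0
gcd = 6 and 6 | 20712, so solutions exist. Divide through by 6: 11243x ≡ 3452 (mod 23887).
Now find 11243⁻¹ mod 23887:
23887 = 2×11243 + 1401
11243 = 8×1401 + 35
1401 = 40×35 + 1
35 = 35×1 + 0
Back-substitute:
1 = 1401 − 40·35
1 = −40·11243 + 321·1401
1 = 321·23887 − 682·11243
So 11243·(-682) ≡ 1 (mod 23887), i.e. 11243⁻¹ ≡ 23205.
Then x ≡ 23205·3452 ≡ 10549 (mod 23887); the smallest non-negative solution is x = 10549.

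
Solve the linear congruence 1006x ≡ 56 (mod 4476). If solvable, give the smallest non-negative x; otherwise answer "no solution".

356

First find gcd(1006, 4476):
4476 = 4·1006 + 452
1006 = 2·452 + 102
452 = 4·102 + 44
102 = 2·44 + 14
44 = 3·14 + 2
14 = 7·2 + 0
gcd = 2 and 2 | 56, so solutions exist. Divide through by 2: 503x ≡ 28 (mod 2238).
Now find 503⁻¹ mod 2238:
2238 = 4·503 + 226
503 = 2·226 + 51
226 = 4·51 + 22
51 = 2·22 + 7
22 = 3·7 + 1
7 = 7·1 + 0
Back-substitute:
1 = 22 − 3·7
1 = −3·51 + 7·22
1 = 7·226 − 31·51
1 = −31·503 + 69·226
1 = 69·2238 − 307·503
So 503·(-307) ≡ 1 (mod 2238), i.e. 503⁻¹ ≡ 1931.
Then x ≡ 1931·28 ≡ 356 (mod 2238); the smallest non-negative solution is x = 356.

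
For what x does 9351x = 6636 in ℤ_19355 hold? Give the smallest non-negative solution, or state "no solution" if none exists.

1106

First find gcd(9351, 19355):
19355 = 2×9351 + 653
9351 = 14×653 + 209
653 = 3×209 + 26
209 = 8×26 + 1
26 = 26×1 + 0
gcd = 1, so a unique solution mod 19355 exists.
Back-substitute for the Bézout coefficients:
1 = 209 − 8·26
1 = −8·653 + 25·209
1 = 25·9351 − 358·653
1 = −358·19355 + 741·9351
So 9351·(741) ≡ 1 (mod 19355), giving 9351⁻¹ ≡ 741.
x ≡ 9351⁻¹·6636 ≡ 741·6636 ≡ 1106 (mod 19355).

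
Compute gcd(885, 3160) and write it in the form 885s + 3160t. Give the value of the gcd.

Apply Euclid's algorithm to 3160 and 885:
3160 = 3·885 + 505
885 = 1·505 + 380
505 = 1·380 + 125
380 = 3·125 + 5
125 = 25·5 + 0
gcd(885, 3160) = 5.
Express as a combination:
5 = 380 − 3·125
5 = −3·505 + 4·380
5 = 4·885 − 7·505
5 = −7·3160 + 25·885
So 5 = (-7)·3160 + (25)·885.

5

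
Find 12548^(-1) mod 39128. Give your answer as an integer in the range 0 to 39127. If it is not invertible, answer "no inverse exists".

no inverse exists

Compute gcd(12548, 39128):
39128 = 3·12548 + 1484
12548 = 8·1484 + 676
1484 = 2·676 + 132
676 = 5·132 + 16
132 = 8·16 + 4
16 = 4·4 + 0
gcd(12548, 39128) = 4 ≠ 1, so 12548 has no multiplicative inverse modulo 39128.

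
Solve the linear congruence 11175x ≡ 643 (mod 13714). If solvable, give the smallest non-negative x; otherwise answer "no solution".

9895

First find gcd(11175, 13714):
13714 = 1·11175 + 2539
11175 = 4·2539 + 1019
2539 = 2·1019 + 501
1019 = 2·501 + 17
501 = 29·17 + 8
17 = 2·8 + 1
8 = 8·1 + 0
gcd = 1, so a unique solution mod 13714 exists.
Back-substitute for the Bézout coefficients:
1 = 17 − 2·8
1 = −2·501 + 59·17
1 = 59·1019 − 120·501
1 = −120·2539 + 299·1019
1 = 299·11175 − 1316·2539
1 = −1316·13714 + 1615·11175
So 11175·(1615) ≡ 1 (mod 13714), giving 11175⁻¹ ≡ 1615.
x ≡ 11175⁻¹·643 ≡ 1615·643 ≡ 9895 (mod 13714).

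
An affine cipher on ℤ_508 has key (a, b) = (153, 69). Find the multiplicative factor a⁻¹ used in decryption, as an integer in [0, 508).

Extended Euclidean algorithm:
508 = 3·153 + 49
153 = 3·49 + 6
49 = 8·6 + 1
6 = 6·1 + 0
Since gcd(153, 508) = 1, back-substitute to write 1 as a combination:
1 = 49 − 8·6
1 = −8·153 + 25·49
1 = 25·508 − 83·153
Thus 153·(-83) ≡ 1 (mod 508); reducing, -83 mod 508 = 425.

425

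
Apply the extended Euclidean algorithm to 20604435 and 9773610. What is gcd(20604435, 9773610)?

15

Repeated division:
20604435 = 2*9773610 + 1057215
9773610 = 9*1057215 + 258675
1057215 = 4*258675 + 22515
258675 = 11*22515 + 11010
22515 = 2*11010 + 495
11010 = 22*495 + 120
495 = 4*120 + 15
120 = 8*15 + 0
gcd(20604435, 9773610) = 15.
Working backward:
15 = 495 − 4·120
15 = −4·11010 + 89·495
15 = 89·22515 − 182·11010
15 = −182·258675 + 2091·22515
15 = 2091·1057215 − 8546·258675
15 = −8546·9773610 + 79005·1057215
15 = 79005·20604435 − 166556·9773610
So 15 = (79005)·20604435 + (-166556)·9773610.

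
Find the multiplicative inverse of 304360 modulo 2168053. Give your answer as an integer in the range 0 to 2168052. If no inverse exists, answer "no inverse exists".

Apply the Euclidean algorithm to 2168053 and 304360:
2168053 = 7×304360 + 37533
304360 = 8×37533 + 4096
37533 = 9×4096 + 669
4096 = 6×669 + 82
669 = 8×82 + 13
82 = 6×13 + 4
13 = 3×4 + 1
4 = 4×1 + 0
The gcd is 1. Working backward:
1 = 13 − 3·4
1 = −3·82 + 19·13
1 = 19·669 − 155·82
1 = −155·4096 + 949·669
1 = 949·37533 − 8696·4096
1 = −8696·304360 + 70517·37533
1 = 70517·2168053 − 502315·304360
Thus 304360·(-502315) ≡ 1 (mod 2168053); reducing, -502315 mod 2168053 = 1665738.

1665738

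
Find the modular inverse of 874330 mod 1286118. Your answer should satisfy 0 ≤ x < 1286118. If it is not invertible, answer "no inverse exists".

Euclidean algorithm on 1286118, 874330:
1286118 = 1×874330 + 411788
874330 = 2×411788 + 50754
411788 = 8×50754 + 5756
50754 = 8×5756 + 4706
5756 = 1×4706 + 1050
4706 = 4×1050 + 506
1050 = 2×506 + 38
506 = 13×38 + 12
38 = 3×12 + 2
12 = 6×2 + 0
gcd(874330, 1286118) = 2 ≠ 1, so 874330 has no multiplicative inverse modulo 1286118.

no inverse exists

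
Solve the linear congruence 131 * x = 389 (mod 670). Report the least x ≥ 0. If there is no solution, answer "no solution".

First find gcd(131, 670):
670 = 5*131 + 15
131 = 8*15 + 11
15 = 1*11 + 4
11 = 2*4 + 3
4 = 1*3 + 1
3 = 3*1 + 0
gcd = 1, so a unique solution mod 670 exists.
Back-substitute for the Bézout coefficients:
1 = 4 − 3
1 = −11 + 3·4
1 = 3·15 − 4·11
1 = −4·131 + 35·15
1 = 35·670 − 179·131
So 131·(-179) ≡ 1 (mod 670), giving 131⁻¹ ≡ 491.
x ≡ 131⁻¹·389 ≡ 491·389 ≡ 49 (mod 670).

49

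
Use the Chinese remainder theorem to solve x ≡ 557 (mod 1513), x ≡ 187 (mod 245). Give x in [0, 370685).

Write x = 557 + 1513·k. Then 1513·k ≡ 187 − 557 ≡ 120 (mod 245).
Need 1513⁻¹ mod 245. Extended Euclid on (245, 43):
245 = 5·43 + 30
43 = 1·30 + 13
30 = 2·13 + 4
13 = 3·4 + 1
4 = 4·1 + 0
Back-substitute:
1 = 13 − 3·4
1 = −3·30 + 7·13
1 = 7·43 − 10·30
1 = −10·245 + 57·43
1513⁻¹ ≡ 57 (mod 245), so k ≡ 57·120 ≡ 225 (mod 245).
x = 557 + 1513·225 = 340982.

340982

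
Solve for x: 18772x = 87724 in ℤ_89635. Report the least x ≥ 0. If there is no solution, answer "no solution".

5047

First find gcd(18772, 89635):
89635 = 4×18772 + 14547
18772 = 1×14547 + 4225
14547 = 3×4225 + 1872
4225 = 2×1872 + 481
1872 = 3×481 + 429
481 = 1×429 + 52
429 = 8×52 + 13
52 = 4×13 + 0
gcd = 13 and 13 | 87724, so solutions exist. Divide through by 13: 1444x ≡ 6748 (mod 6895).
Now find 1444⁻¹ mod 6895:
6895 = 4*1444 + 1119
1444 = 1*1119 + 325
1119 = 3*325 + 144
325 = 2*144 + 37
144 = 3*37 + 33
37 = 1*33 + 4
33 = 8*4 + 1
4 = 4*1 + 0
Back-substitute:
1 = 33 − 8·4
1 = −8·37 + 9·33
1 = 9·144 − 35·37
1 = −35·325 + 79·144
1 = 79·1119 − 272·325
1 = −272·1444 + 351·1119
1 = 351·6895 − 1676·1444
So 1444·(-1676) ≡ 1 (mod 6895), i.e. 1444⁻¹ ≡ 5219.
Then x ≡ 5219·6748 ≡ 5047 (mod 6895); the smallest non-negative solution is x = 5047.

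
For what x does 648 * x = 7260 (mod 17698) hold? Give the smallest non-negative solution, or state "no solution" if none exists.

First find gcd(648, 17698):
17698 = 27*648 + 202
648 = 3*202 + 42
202 = 4*42 + 34
42 = 1*34 + 8
34 = 4*8 + 2
8 = 4*2 + 0
gcd = 2 and 2 | 7260, so solutions exist. Divide through by 2: 324x ≡ 3630 (mod 8849).
Now find 324⁻¹ mod 8849:
8849 = 27×324 + 101
324 = 3×101 + 21
101 = 4×21 + 17
21 = 1×17 + 4
17 = 4×4 + 1
4 = 4×1 + 0
Back-substitute:
1 = 17 − 4·4
1 = −4·21 + 5·17
1 = 5·101 − 24·21
1 = −24·324 + 77·101
1 = 77·8849 − 2103·324
So 324·(-2103) ≡ 1 (mod 8849), i.e. 324⁻¹ ≡ 6746.
Then x ≡ 6746·3630 ≡ 2797 (mod 8849); the smallest non-negative solution is x = 2797.

2797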